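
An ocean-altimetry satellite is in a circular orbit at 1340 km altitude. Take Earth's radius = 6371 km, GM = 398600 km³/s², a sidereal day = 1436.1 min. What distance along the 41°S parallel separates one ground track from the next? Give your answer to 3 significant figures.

Semi-major axis a = 6371 + 1340 = 7711 km. Period T = 2π√(a³/μ) = 2π√(7711³/398600) = 6738.7 s = 112.31 min.
Node shift per orbit = (6738.7/86166) × 360° = 28.15°.
Equatorial spacing = 28.15 × 111.2 km/° = 3131 km.
At 41° latitude, spacing = 3131 × cos(41°) = 2363 km.

2360 km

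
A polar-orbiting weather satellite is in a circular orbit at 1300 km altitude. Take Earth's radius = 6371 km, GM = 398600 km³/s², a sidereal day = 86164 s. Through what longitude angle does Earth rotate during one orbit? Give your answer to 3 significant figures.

27.9°

Semi-major axis a = 6371 + 1300 = 7671 km. Period T = 2π√(a³/μ) = 2π√(7671³/398600) = 6686.4 s = 111.44 min.
During one orbit Earth rotates (6686.4 / 86164) × 360° = 27.94°.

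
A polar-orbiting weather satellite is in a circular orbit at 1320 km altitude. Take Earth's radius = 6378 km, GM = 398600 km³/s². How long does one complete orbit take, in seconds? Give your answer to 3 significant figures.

Semi-major axis a = 6378 + 1320 = 7698 km. Period T = 2π√(a³/μ) = 2π√(7698³/398600) = 6721.7 s = 112.03 min.

6720 seconds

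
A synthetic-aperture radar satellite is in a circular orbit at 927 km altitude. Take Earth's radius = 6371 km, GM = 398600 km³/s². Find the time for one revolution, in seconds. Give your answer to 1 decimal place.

6204.6 seconds

Semi-major axis a = 6371 + 927 = 7298 km. Period T = 2π√(a³/μ) = 2π√(7298³/398600) = 6204.6 s = 103.41 min.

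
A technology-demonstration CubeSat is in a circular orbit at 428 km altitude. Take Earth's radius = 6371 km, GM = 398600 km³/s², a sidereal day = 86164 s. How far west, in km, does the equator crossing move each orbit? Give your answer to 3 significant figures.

2590 km

Semi-major axis a = 6371 + 428 = 6799 km. Period T = 2π√(a³/μ) = 2π√(6799³/398600) = 5579.3 s = 92.99 min.
During one orbit Earth rotates (5579.3 / 86164) × 360° = 23.31°.
At the equator that is 23.31° × (2π·6371/360) km/° = 23.31 × 111.2 = 2592 km.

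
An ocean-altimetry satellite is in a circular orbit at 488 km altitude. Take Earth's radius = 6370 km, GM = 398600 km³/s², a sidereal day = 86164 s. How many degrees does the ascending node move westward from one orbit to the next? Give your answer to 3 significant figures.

Semi-major axis a = 6370 + 488 = 6858 km. Period T = 2π√(a³/μ) = 2π√(6858³/398600) = 5652.1 s = 94.20 min.
During one orbit Earth rotates (5652.1 / 86164) × 360° = 23.61°.

23.6°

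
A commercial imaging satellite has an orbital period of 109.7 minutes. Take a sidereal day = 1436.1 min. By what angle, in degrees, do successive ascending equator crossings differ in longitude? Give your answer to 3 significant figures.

T = 109.7 min = 6582.0 s.
During one orbit Earth rotates (6582.0 / 86166) × 360° = 27.50°.

27.5°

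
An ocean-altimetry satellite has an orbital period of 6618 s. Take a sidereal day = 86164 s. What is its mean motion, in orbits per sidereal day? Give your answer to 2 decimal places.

Orbits per sidereal day = 86164 / 6618.0 = 13.020.

13.02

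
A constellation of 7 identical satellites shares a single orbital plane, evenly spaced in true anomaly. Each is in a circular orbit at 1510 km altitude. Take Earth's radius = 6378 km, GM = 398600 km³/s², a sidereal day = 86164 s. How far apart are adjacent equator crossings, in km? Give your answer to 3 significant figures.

463 km

Semi-major axis a = 6378 + 1510 = 7888 km. Period T = 2π√(a³/μ) = 2π√(7888³/398600) = 6972.1 s = 116.20 min.
Single-satellite node shift = (6972.1/86164) × 360° = 29.13°.
With 7 satellites evenly phased, successive equator crossings are 29.13/7 = 4.161° apart.
That is 4.161 × 111.3 = 463 km at the equator.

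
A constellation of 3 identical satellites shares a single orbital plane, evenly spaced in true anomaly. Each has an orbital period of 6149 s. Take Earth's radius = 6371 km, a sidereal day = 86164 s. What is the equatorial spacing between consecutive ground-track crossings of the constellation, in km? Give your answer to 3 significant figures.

Single-satellite node shift = (6149.0/86164) × 360° = 25.69°.
With 3 satellites evenly phased, successive equator crossings are 25.69/3 = 8.564° apart.
That is 8.564 × 111.2 = 952 km at the equator.

952 km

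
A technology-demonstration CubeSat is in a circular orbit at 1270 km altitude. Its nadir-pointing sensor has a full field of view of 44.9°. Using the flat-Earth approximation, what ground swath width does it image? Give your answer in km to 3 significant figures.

Half-angle = 44.9°/2 = 22.45°.
Swath width ≈ 2h·tan(θ/2) = 2 × 1270 × tan(22.45°) = 1049.5 km.

1050 km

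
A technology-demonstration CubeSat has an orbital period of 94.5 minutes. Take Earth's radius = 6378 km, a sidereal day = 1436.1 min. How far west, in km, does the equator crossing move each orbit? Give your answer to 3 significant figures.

2640 km

T = 94.5 min = 5670.0 s.
During one orbit Earth rotates (5670.0 / 86166) × 360° = 23.69°.
At the equator that is 23.69° × (2π·6378/360) km/° = 23.69 × 111.3 = 2637 km.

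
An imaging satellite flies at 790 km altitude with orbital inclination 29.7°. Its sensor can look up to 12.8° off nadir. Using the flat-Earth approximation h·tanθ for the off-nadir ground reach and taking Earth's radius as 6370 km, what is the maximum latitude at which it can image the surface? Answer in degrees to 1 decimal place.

For a prograde orbit the ground track reaches latitude ±i = ±29.7°.
Sensor half-swath on the ground ≈ 790·tan(12.8°) = 179 km = 1.61° of latitude.
Maximum observable latitude ≈ 29.7 + 1.61 = 31.3°.

31.3°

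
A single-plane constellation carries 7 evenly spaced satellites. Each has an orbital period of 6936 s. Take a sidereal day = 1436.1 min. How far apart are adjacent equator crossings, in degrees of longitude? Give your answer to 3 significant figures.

4.14°

Single-satellite node shift = (6936.0/86166) × 360° = 28.98°.
With 7 satellites evenly phased, successive equator crossings are 28.98/7 = 4.140° apart.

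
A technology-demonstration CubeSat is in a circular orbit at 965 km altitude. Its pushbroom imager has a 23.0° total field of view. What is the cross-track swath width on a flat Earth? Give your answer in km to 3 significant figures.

393 km

Half-angle = 23.0°/2 = 11.5°.
Swath width ≈ 2h·tan(θ/2) = 2 × 965 × tan(11.5°) = 392.7 km.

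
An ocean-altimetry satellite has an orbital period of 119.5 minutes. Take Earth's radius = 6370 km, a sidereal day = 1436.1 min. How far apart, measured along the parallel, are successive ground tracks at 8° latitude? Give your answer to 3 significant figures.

3300 km

T = 119.5 min = 7170.0 s.
Node shift per orbit = (7170.0/86166) × 360° = 29.96°.
Equatorial spacing = 29.96 × 111.2 km/° = 3330 km.
At 8° latitude, spacing = 3330 × cos(8°) = 3298 km.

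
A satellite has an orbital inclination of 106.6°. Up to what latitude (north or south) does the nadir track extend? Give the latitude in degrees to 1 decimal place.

73.4°

Retrograde orbit: the ground track reaches ±(180° − i) = ±(180 − 106.6) = ±73.4°.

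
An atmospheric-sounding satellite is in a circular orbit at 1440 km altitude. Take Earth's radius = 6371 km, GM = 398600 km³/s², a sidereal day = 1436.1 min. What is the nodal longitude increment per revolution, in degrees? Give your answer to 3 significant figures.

Semi-major axis a = 6371 + 1440 = 7811 km. Period T = 2π√(a³/μ) = 2π√(7811³/398600) = 6870.2 s = 114.50 min.
During one orbit Earth rotates (6870.2 / 86166) × 360° = 28.70°.

28.7°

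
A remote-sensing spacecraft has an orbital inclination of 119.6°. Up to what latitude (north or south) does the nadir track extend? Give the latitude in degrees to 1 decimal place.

60.4°

Retrograde orbit: the ground track reaches ±(180° − i) = ±(180 − 119.6) = ±60.4°.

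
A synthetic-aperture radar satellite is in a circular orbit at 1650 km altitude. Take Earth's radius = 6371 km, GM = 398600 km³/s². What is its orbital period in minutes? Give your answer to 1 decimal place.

119.2 min

Semi-major axis a = 6371 + 1650 = 8021 km. Period T = 2π√(a³/μ) = 2π√(8021³/398600) = 7149.1 s = 119.15 min.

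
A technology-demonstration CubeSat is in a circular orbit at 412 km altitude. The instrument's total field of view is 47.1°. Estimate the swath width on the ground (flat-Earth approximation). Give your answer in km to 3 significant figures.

359 km

Half-angle = 47.1°/2 = 23.55°.
Swath width ≈ 2h·tan(θ/2) = 2 × 412 × tan(23.55°) = 359.1 km.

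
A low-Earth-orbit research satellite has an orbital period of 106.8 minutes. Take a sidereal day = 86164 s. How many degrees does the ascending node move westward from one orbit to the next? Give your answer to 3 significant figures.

T = 106.8 min = 6408.0 s.
During one orbit Earth rotates (6408.0 / 86164) × 360° = 26.77°.

26.8°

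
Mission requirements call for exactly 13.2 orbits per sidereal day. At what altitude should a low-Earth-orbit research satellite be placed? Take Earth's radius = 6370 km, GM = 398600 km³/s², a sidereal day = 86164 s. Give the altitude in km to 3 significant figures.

1180 km

Required period T = 86164 / 13.2 = 6527.6 s.
From T = 2π√(a³/μ): a = (μ T²/4π²)^(1/3) = (398600 × 6527.6² / 4π²)^(1/3) = 7549 km.
Altitude h = a − R = 7549 − 6370 = 1179 km.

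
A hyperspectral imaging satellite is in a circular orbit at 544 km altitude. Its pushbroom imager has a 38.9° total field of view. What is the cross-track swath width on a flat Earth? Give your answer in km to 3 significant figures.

Half-angle = 38.9°/2 = 19.45°.
Swath width ≈ 2h·tan(θ/2) = 2 × 544 × tan(19.45°) = 384.2 km.

384 km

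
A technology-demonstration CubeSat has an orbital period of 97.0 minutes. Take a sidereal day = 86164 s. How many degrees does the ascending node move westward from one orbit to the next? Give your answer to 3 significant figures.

24.3°

T = 97.0 min = 5820.0 s.
During one orbit Earth rotates (5820.0 / 86164) × 360° = 24.32°.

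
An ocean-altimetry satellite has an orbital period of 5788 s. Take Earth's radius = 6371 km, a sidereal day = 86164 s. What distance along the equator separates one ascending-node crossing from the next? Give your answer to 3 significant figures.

During one orbit Earth rotates (5788.0 / 86164) × 360° = 24.18°.
At the equator that is 24.18° × (2π·6371/360) km/° = 24.18 × 111.2 = 2689 km.

2690 km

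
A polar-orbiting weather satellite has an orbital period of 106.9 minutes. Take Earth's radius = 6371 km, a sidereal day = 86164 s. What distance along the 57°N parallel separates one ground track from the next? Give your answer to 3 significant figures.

1620 km

T = 106.9 min = 6414.0 s.
Node shift per orbit = (6414.0/86164) × 360° = 26.80°.
Equatorial spacing = 26.80 × 111.2 km/° = 2980 km.
At 57° latitude, spacing = 2980 × cos(57°) = 1623 km.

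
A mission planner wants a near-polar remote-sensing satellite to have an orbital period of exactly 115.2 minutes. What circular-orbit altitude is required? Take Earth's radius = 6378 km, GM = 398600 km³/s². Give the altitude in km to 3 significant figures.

1460 km

T = 115.2 min = 6912.0 s.
From T = 2π√(a³/μ): a = (μ T²/4π²)^(1/3) = (398600 × 6912.0² / 4π²)^(1/3) = 7843 km.
Altitude h = a − R = 7843 − 6378 = 1465 km.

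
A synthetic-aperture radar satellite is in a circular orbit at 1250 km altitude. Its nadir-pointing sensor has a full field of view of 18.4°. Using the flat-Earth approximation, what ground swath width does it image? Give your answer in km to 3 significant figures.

405 km

Half-angle = 18.4°/2 = 9.2°.
Swath width ≈ 2h·tan(θ/2) = 2 × 1250 × tan(9.2°) = 404.9 km.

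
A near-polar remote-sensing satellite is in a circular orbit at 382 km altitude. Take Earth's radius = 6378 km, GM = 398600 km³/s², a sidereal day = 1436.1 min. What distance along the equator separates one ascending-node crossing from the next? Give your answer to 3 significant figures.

2570 km

Semi-major axis a = 6378 + 382 = 6760 km. Period T = 2π√(a³/μ) = 2π√(6760³/398600) = 5531.4 s = 92.19 min.
During one orbit Earth rotates (5531.4 / 86166) × 360° = 23.11°.
At the equator that is 23.11° × (2π·6378/360) km/° = 23.11 × 111.3 = 2573 km.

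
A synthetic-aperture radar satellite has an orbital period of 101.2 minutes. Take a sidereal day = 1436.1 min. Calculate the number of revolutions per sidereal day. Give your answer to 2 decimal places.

T = 101.2 min = 6072.0 s.
Orbits per sidereal day = 86166 / 6072.0 = 14.191.

14.19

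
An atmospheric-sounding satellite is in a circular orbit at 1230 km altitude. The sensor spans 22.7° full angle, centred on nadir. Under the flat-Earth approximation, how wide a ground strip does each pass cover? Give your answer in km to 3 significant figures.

494 km

Half-angle = 22.7°/2 = 11.35°.
Swath width ≈ 2h·tan(θ/2) = 2 × 1230 × tan(11.35°) = 493.8 km.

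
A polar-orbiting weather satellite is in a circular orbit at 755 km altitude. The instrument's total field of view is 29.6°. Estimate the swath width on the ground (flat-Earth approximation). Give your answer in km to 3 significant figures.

Half-angle = 29.6°/2 = 14.8°.
Swath width ≈ 2h·tan(θ/2) = 2 × 755 × tan(14.8°) = 399.0 km.

399 km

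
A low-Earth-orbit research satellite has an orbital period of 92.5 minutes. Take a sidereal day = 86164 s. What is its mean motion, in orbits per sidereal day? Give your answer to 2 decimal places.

15.53

T = 92.5 min = 5550.0 s.
Orbits per sidereal day = 86164 / 5550.0 = 15.525.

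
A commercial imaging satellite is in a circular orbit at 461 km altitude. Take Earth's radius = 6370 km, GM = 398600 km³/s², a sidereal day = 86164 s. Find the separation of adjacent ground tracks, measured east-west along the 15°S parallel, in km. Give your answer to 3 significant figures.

2520 km

Semi-major axis a = 6370 + 461 = 6831 km. Period T = 2π√(a³/μ) = 2π√(6831³/398600) = 5618.7 s = 93.65 min.
Node shift per orbit = (5618.7/86164) × 360° = 23.48°.
Equatorial spacing = 23.48 × 111.2 km/° = 2610 km.
At 15° latitude, spacing = 2610 × cos(15°) = 2521 km.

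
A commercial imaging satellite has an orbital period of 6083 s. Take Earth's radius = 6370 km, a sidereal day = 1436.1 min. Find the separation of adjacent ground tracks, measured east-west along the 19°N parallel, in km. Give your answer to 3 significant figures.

Node shift per orbit = (6083.0/86166) × 360° = 25.41°.
Equatorial spacing = 25.41 × 111.2 km/° = 2826 km.
At 19° latitude, spacing = 2826 × cos(19°) = 2672 km.

2670 km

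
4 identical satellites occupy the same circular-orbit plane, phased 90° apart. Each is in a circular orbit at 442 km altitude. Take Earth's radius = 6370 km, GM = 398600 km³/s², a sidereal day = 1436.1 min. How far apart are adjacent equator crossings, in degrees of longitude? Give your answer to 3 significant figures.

5.84°

Semi-major axis a = 6370 + 442 = 6812 km. Period T = 2π√(a³/μ) = 2π√(6812³/398600) = 5595.3 s = 93.25 min.
Single-satellite node shift = (5595.3/86166) × 360° = 23.38°.
With 4 satellites evenly phased, successive equator crossings are 23.38/4 = 5.844° apart.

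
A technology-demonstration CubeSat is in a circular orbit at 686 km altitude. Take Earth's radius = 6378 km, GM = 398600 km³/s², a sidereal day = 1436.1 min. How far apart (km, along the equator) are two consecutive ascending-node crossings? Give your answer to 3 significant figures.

2750 km

Semi-major axis a = 6378 + 686 = 7064 km. Period T = 2π√(a³/μ) = 2π√(7064³/398600) = 5908.6 s = 98.48 min.
During one orbit Earth rotates (5908.6 / 86166) × 360° = 24.69°.
At the equator that is 24.69° × (2π·6378/360) km/° = 24.69 × 111.3 = 2748 km.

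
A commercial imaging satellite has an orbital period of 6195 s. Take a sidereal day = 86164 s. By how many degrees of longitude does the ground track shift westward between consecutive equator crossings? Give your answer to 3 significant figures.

During one orbit Earth rotates (6195.0 / 86164) × 360° = 25.88°.

25.9°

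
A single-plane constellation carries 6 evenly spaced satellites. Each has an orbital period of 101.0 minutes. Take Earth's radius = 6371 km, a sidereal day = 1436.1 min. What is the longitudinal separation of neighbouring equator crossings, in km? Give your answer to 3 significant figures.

469 km

T = 101.0 min = 6060.0 s.
Single-satellite node shift = (6060.0/86166) × 360° = 25.32°.
With 6 satellites evenly phased, successive equator crossings are 25.32/6 = 4.220° apart.
That is 4.220 × 111.2 = 469 km at the equator.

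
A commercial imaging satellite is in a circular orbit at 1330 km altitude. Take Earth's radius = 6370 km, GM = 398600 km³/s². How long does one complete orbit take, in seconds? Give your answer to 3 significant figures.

6720 seconds

Semi-major axis a = 6370 + 1330 = 7700 km. Period T = 2π√(a³/μ) = 2π√(7700³/398600) = 6724.3 s = 112.07 min.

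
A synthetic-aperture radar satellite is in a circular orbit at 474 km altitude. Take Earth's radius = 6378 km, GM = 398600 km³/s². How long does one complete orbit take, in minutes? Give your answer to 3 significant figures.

Semi-major axis a = 6378 + 474 = 6852 km. Period T = 2π√(a³/μ) = 2π√(6852³/398600) = 5644.7 s = 94.08 min.

94.1 min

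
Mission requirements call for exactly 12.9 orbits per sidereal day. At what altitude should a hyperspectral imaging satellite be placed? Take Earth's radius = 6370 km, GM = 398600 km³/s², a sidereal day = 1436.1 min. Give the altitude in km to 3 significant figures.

Required period T = 86166 / 12.9 = 6679.5 s.
From T = 2π√(a³/μ): a = (μ T²/4π²)^(1/3) = (398600 × 6679.5² / 4π²)^(1/3) = 7666 km.
Altitude h = a − R = 7666 − 6370 = 1296 km.

1300 km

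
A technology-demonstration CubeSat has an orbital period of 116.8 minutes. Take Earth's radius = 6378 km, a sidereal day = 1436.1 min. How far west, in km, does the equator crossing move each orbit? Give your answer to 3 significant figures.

3260 km

T = 116.8 min = 7008.0 s.
During one orbit Earth rotates (7008.0 / 86166) × 360° = 29.28°.
At the equator that is 29.28° × (2π·6378/360) km/° = 29.28 × 111.3 = 3259 km.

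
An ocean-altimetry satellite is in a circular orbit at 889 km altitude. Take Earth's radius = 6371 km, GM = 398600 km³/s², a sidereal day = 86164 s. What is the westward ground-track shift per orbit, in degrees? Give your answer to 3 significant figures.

Semi-major axis a = 6371 + 889 = 7260 km. Period T = 2π√(a³/μ) = 2π√(7260³/398600) = 6156.2 s = 102.60 min.
During one orbit Earth rotates (6156.2 / 86164) × 360° = 25.72°.

25.7°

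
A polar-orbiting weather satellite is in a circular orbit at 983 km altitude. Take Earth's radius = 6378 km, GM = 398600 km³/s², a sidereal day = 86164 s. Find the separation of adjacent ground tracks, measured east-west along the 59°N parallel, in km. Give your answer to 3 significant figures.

1510 km

Semi-major axis a = 6378 + 983 = 7361 km. Period T = 2π√(a³/μ) = 2π√(7361³/398600) = 6285.2 s = 104.75 min.
Node shift per orbit = (6285.2/86164) × 360° = 26.26°.
Equatorial spacing = 26.26 × 111.3 km/° = 2923 km.
At 59° latitude, spacing = 2923 × cos(59°) = 1506 km.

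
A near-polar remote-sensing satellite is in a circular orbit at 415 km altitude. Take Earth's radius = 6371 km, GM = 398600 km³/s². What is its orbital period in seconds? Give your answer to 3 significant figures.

5560 seconds

Semi-major axis a = 6371 + 415 = 6786 km. Period T = 2π√(a³/μ) = 2π√(6786³/398600) = 5563.3 s = 92.72 min.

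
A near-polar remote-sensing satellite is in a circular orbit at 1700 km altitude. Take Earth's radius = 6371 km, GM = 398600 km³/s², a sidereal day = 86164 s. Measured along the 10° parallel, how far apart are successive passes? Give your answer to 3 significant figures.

3300 km

Semi-major axis a = 6371 + 1700 = 8071 km. Period T = 2π√(a³/μ) = 2π√(8071³/398600) = 7216.1 s = 120.27 min.
Node shift per orbit = (7216.1/86164) × 360° = 30.15°.
Equatorial spacing = 30.15 × 111.2 km/° = 3352 km.
At 10° latitude, spacing = 3352 × cos(10°) = 3302 km.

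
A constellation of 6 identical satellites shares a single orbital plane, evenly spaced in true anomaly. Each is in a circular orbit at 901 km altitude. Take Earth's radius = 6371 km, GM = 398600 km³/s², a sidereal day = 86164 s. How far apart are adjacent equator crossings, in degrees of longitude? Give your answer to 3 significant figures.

4.30°

Semi-major axis a = 6371 + 901 = 7272 km. Period T = 2π√(a³/μ) = 2π√(7272³/398600) = 6171.5 s = 102.86 min.
Single-satellite node shift = (6171.5/86164) × 360° = 25.79°.
With 6 satellites evenly phased, successive equator crossings are 25.79/6 = 4.298° apart.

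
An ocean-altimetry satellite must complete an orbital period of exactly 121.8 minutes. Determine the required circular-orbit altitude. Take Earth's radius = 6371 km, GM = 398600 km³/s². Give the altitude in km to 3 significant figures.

1770 km

T = 121.8 min = 7308.0 s.
From T = 2π√(a³/μ): a = (μ T²/4π²)^(1/3) = (398600 × 7308.0² / 4π²)^(1/3) = 8139 km.
Altitude h = a − R = 8139 − 6371 = 1768 km.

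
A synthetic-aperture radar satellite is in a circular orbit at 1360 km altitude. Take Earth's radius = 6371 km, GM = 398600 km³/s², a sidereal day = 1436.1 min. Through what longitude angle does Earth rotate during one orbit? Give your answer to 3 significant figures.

Semi-major axis a = 6371 + 1360 = 7731 km. Period T = 2π√(a³/μ) = 2π√(7731³/398600) = 6765.0 s = 112.75 min.
During one orbit Earth rotates (6765.0 / 86166) × 360° = 28.26°.

28.3°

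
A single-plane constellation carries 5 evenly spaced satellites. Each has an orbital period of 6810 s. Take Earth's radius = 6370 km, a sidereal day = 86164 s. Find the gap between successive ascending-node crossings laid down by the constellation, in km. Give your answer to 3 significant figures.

Single-satellite node shift = (6810.0/86164) × 360° = 28.45°.
With 5 satellites evenly phased, successive equator crossings are 28.45/5 = 5.691° apart.
That is 5.691 × 111.2 = 633 km at the equator.

633 km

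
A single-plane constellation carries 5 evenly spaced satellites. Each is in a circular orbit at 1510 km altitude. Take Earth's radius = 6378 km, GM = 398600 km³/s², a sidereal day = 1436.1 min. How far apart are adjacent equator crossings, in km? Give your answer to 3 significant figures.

Semi-major axis a = 6378 + 1510 = 7888 km. Period T = 2π√(a³/μ) = 2π√(7888³/398600) = 6972.1 s = 116.20 min.
Single-satellite node shift = (6972.1/86166) × 360° = 29.13°.
With 5 satellites evenly phased, successive equator crossings are 29.13/5 = 5.826° apart.
That is 5.826 × 111.3 = 649 km at the equator.

649 km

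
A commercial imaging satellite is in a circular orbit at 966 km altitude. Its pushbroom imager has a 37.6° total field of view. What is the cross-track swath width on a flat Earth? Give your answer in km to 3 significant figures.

Half-angle = 37.6°/2 = 18.8°.
Swath width ≈ 2h·tan(θ/2) = 2 × 966 × tan(18.8°) = 657.7 km.

658 km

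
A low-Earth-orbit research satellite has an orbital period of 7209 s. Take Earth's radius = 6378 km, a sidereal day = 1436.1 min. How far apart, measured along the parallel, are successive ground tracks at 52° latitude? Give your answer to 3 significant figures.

Node shift per orbit = (7209.0/86166) × 360° = 30.12°.
Equatorial spacing = 30.12 × 111.3 km/° = 3353 km.
At 52° latitude, spacing = 3353 × cos(52°) = 2064 km.

2060 km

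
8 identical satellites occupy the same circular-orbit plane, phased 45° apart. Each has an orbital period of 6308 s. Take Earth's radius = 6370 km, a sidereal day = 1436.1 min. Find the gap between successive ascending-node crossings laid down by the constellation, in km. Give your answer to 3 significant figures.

Single-satellite node shift = (6308.0/86166) × 360° = 26.35°.
With 8 satellites evenly phased, successive equator crossings are 26.35/8 = 3.294° apart.
That is 3.294 × 111.2 = 366 km at the equator.

366 km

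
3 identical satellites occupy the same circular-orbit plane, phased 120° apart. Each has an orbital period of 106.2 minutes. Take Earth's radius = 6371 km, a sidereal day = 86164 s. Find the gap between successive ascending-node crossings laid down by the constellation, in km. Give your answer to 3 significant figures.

T = 106.2 min = 6372.0 s.
Single-satellite node shift = (6372.0/86164) × 360° = 26.62°.
With 3 satellites evenly phased, successive equator crossings are 26.62/3 = 8.874° apart.
That is 8.874 × 111.2 = 987 km at the equator.

987 km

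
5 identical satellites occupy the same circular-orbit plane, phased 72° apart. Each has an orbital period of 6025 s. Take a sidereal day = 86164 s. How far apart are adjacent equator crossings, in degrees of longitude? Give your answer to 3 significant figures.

5.03°

Single-satellite node shift = (6025.0/86164) × 360° = 25.17°.
With 5 satellites evenly phased, successive equator crossings are 25.17/5 = 5.035° apart.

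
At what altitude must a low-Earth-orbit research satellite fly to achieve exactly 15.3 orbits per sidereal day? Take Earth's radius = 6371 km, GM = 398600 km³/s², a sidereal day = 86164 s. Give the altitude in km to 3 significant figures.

Required period T = 86164 / 15.3 = 5631.6 s.
From T = 2π√(a³/μ): a = (μ T²/4π²)^(1/3) = (398600 × 5631.6² / 4π²)^(1/3) = 6841 km.
Altitude h = a − R = 6841 − 6371 = 470 km.

470 km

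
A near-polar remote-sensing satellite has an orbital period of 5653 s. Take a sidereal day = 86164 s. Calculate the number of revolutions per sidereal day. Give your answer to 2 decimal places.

15.24

Orbits per sidereal day = 86164 / 5653.0 = 15.242.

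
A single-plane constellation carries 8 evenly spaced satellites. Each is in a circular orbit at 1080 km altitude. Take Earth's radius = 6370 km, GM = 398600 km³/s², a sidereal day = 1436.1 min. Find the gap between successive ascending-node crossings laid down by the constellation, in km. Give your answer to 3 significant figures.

372 km

Semi-major axis a = 6370 + 1080 = 7450 km. Period T = 2π√(a³/μ) = 2π√(7450³/398600) = 6399.5 s = 106.66 min.
Single-satellite node shift = (6399.5/86166) × 360° = 26.74°.
With 8 satellites evenly phased, successive equator crossings are 26.74/8 = 3.342° apart.
That is 3.342 × 111.2 = 372 km at the equator.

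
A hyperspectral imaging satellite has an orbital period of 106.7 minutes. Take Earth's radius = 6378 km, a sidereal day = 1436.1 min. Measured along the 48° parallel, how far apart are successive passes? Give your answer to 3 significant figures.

1990 km

T = 106.7 min = 6402.0 s.
Node shift per orbit = (6402.0/86166) × 360° = 26.75°.
Equatorial spacing = 26.75 × 111.3 km/° = 2977 km.
At 48° latitude, spacing = 2977 × cos(48°) = 1992 km.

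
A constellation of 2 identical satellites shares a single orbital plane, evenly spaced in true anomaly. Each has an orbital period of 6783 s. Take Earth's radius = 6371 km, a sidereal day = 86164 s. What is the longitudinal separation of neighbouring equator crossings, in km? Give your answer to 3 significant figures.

Single-satellite node shift = (6783.0/86164) × 360° = 28.34°.
With 2 satellites evenly phased, successive equator crossings are 28.34/2 = 14.170° apart.
That is 14.170 × 111.2 = 1576 km at the equator.

1580 km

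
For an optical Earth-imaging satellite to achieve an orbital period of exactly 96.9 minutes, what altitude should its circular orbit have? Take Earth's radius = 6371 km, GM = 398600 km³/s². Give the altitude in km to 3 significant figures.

T = 96.9 min = 5814.0 s.
From T = 2π√(a³/μ): a = (μ T²/4π²)^(1/3) = (398600 × 5814.0² / 4π²)^(1/3) = 6988 km.
Altitude h = a − R = 6988 − 6371 = 617 km.

617 km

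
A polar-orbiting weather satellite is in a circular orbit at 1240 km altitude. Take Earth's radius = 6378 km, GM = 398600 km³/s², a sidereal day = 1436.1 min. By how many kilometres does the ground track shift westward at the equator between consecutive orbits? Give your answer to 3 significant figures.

3080 km

Semi-major axis a = 6378 + 1240 = 7618 km. Period T = 2π√(a³/μ) = 2π√(7618³/398600) = 6617.2 s = 110.29 min.
During one orbit Earth rotates (6617.2 / 86166) × 360° = 27.65°.
At the equator that is 27.65° × (2π·6378/360) km/° = 27.65 × 111.3 = 3078 km.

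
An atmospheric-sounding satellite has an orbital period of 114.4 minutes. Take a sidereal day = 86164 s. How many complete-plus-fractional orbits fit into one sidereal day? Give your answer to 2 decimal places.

T = 114.4 min = 6864.0 s.
Orbits per sidereal day = 86164 / 6864.0 = 12.553.

12.55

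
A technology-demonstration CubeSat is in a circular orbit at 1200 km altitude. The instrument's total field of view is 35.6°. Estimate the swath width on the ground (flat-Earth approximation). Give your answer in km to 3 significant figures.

771 km

Half-angle = 35.6°/2 = 17.8°.
Swath width ≈ 2h·tan(θ/2) = 2 × 1200 × tan(17.8°) = 770.6 km.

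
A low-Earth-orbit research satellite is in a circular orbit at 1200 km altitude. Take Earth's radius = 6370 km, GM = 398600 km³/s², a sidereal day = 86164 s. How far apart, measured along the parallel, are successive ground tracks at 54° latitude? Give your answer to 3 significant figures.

1790 km

Semi-major axis a = 6370 + 1200 = 7570 km. Period T = 2π√(a³/μ) = 2π√(7570³/398600) = 6554.7 s = 109.25 min.
Node shift per orbit = (6554.7/86164) × 360° = 27.39°.
Equatorial spacing = 27.39 × 111.2 km/° = 3045 km.
At 54° latitude, spacing = 3045 × cos(54°) = 1790 km.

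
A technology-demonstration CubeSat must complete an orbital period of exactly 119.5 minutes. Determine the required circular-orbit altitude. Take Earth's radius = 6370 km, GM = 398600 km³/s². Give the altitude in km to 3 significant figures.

T = 119.5 min = 7170.0 s.
From T = 2π√(a³/μ): a = (μ T²/4π²)^(1/3) = (398600 × 7170.0² / 4π²)^(1/3) = 8037 km.
Altitude h = a − R = 8037 − 6370 = 1667 km.

1670 km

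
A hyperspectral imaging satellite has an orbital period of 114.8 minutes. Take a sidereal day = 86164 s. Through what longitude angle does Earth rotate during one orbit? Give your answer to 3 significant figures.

28.8°

T = 114.8 min = 6888.0 s.
During one orbit Earth rotates (6888.0 / 86164) × 360° = 28.78°.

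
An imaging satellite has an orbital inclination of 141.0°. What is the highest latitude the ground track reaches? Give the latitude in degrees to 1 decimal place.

Retrograde orbit: the ground track reaches ±(180° − i) = ±(180 − 141.0) = ±39.0°.

39.0°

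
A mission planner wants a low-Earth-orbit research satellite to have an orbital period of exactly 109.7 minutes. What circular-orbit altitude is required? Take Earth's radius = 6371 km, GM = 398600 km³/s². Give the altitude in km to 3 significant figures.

1220 km

T = 109.7 min = 6582.0 s.
From T = 2π√(a³/μ): a = (μ T²/4π²)^(1/3) = (398600 × 6582.0² / 4π²)^(1/3) = 7591 km.
Altitude h = a − R = 7591 − 6371 = 1220 km.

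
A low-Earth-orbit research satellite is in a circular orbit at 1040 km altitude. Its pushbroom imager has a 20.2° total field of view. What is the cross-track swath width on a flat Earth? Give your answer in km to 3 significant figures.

371 km

Half-angle = 20.2°/2 = 10.1°.
Swath width ≈ 2h·tan(θ/2) = 2 × 1040 × tan(10.1°) = 370.5 km.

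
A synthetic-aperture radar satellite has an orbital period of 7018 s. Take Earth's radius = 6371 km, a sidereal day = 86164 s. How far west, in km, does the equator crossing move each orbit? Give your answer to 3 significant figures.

During one orbit Earth rotates (7018.0 / 86164) × 360° = 29.32°.
At the equator that is 29.32° × (2π·6371/360) km/° = 29.32 × 111.2 = 3260 km.

3260 km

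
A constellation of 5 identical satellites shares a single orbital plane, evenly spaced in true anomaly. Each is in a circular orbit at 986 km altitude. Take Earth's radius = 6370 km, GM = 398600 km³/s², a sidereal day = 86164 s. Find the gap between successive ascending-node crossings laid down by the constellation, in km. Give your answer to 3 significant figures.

583 km

Semi-major axis a = 6370 + 986 = 7356 km. Period T = 2π√(a³/μ) = 2π√(7356³/398600) = 6278.8 s = 104.65 min.
Single-satellite node shift = (6278.8/86164) × 360° = 26.23°.
With 5 satellites evenly phased, successive equator crossings are 26.23/5 = 5.247° apart.
That is 5.247 × 111.2 = 583 km at the equator.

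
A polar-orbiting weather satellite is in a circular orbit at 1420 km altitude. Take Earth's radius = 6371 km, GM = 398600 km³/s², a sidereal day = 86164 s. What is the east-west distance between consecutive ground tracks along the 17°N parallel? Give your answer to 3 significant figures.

Semi-major axis a = 6371 + 1420 = 7791 km. Period T = 2π√(a³/μ) = 2π√(7791³/398600) = 6843.9 s = 114.06 min.
Node shift per orbit = (6843.9/86164) × 360° = 28.59°.
Equatorial spacing = 28.59 × 111.2 km/° = 3180 km.
At 17° latitude, spacing = 3180 × cos(17°) = 3041 km.

3040 km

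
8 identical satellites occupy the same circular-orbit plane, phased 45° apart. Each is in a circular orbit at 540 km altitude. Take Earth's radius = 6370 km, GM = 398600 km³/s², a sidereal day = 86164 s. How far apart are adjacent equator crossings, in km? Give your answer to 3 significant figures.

332 km

Semi-major axis a = 6370 + 540 = 6910 km. Period T = 2π√(a³/μ) = 2π√(6910³/398600) = 5716.5 s = 95.27 min.
Single-satellite node shift = (5716.5/86164) × 360° = 23.88°.
With 8 satellites evenly phased, successive equator crossings are 23.88/8 = 2.985° apart.
That is 2.985 × 111.2 = 332 km at the equator.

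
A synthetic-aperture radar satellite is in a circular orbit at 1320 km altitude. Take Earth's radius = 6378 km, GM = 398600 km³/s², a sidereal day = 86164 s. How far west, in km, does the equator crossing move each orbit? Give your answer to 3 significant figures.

Semi-major axis a = 6378 + 1320 = 7698 km. Period T = 2π√(a³/μ) = 2π√(7698³/398600) = 6721.7 s = 112.03 min.
During one orbit Earth rotates (6721.7 / 86164) × 360° = 28.08°.
At the equator that is 28.08° × (2π·6378/360) km/° = 28.08 × 111.3 = 3126 km.

3130 km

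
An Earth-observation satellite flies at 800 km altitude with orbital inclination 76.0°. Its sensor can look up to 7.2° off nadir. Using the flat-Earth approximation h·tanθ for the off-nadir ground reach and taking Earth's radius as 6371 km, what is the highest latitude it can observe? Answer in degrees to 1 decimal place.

76.9°

For a prograde orbit the ground track reaches latitude ±i = ±76.0°.
Sensor half-swath on the ground ≈ 800·tan(7.2°) = 101 km = 0.91° of latitude.
Maximum observable latitude ≈ 76.0 + 0.91 = 76.9°.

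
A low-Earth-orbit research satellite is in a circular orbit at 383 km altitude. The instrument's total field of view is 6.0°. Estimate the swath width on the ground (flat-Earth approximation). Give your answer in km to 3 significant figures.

40.1 km

Half-angle = 6.0°/2 = 3°.
Swath width ≈ 2h·tan(θ/2) = 2 × 383 × tan(3°) = 40.1 km.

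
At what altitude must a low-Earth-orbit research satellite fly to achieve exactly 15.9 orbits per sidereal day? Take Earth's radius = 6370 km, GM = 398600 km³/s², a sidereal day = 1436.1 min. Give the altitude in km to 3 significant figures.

Required period T = 86166 / 15.9 = 5419.2 s.
From T = 2π√(a³/μ): a = (μ T²/4π²)^(1/3) = (398600 × 5419.2² / 4π²)^(1/3) = 6668 km.
Altitude h = a − R = 6668 − 6370 = 298 km.

298 km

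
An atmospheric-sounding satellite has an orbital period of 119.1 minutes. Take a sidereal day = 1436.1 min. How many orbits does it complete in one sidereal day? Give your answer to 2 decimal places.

12.06

T = 119.1 min = 7146.0 s.
Orbits per sidereal day = 86166 / 7146.0 = 12.058.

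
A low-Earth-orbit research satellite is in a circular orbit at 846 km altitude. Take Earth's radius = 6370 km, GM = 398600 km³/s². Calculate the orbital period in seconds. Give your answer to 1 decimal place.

Semi-major axis a = 6370 + 846 = 7216 km. Period T = 2π√(a³/μ) = 2π√(7216³/398600) = 6100.4 s = 101.67 min.

6100.4 seconds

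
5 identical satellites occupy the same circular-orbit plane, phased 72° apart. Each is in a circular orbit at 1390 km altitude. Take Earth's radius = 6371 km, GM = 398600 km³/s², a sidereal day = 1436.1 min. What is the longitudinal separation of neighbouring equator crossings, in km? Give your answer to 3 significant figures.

632 km

Semi-major axis a = 6371 + 1390 = 7761 km. Period T = 2π√(a³/μ) = 2π√(7761³/398600) = 6804.4 s = 113.41 min.
Single-satellite node shift = (6804.4/86166) × 360° = 28.43°.
With 5 satellites evenly phased, successive equator crossings are 28.43/5 = 5.686° apart.
That is 5.686 × 111.2 = 632 km at the equator.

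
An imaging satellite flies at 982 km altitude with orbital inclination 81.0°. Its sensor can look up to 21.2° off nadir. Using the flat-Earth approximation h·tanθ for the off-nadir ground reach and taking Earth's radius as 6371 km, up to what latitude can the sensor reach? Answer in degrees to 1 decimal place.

84.4°

For a prograde orbit the ground track reaches latitude ±i = ±81.0°.
Sensor half-swath on the ground ≈ 982·tan(21.2°) = 381 km = 3.43° of latitude.
Maximum observable latitude ≈ 81.0 + 3.43 = 84.4°.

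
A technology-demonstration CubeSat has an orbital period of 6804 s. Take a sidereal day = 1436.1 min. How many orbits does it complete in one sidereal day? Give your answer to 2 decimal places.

12.66

Orbits per sidereal day = 86166 / 6804.0 = 12.664.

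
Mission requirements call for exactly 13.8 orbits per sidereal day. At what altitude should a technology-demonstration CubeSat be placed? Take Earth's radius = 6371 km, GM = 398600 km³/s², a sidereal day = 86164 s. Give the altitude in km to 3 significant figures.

958 km

Required period T = 86164 / 13.8 = 6243.8 s.
From T = 2π√(a³/μ): a = (μ T²/4π²)^(1/3) = (398600 × 6243.8² / 4π²)^(1/3) = 7329 km.
Altitude h = a − R = 7329 − 6371 = 958 km.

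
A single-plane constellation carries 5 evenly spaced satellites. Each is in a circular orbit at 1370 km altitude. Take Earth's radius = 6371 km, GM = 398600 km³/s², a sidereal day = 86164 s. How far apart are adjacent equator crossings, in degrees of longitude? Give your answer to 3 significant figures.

5.66°

Semi-major axis a = 6371 + 1370 = 7741 km. Period T = 2π√(a³/μ) = 2π√(7741³/398600) = 6778.1 s = 112.97 min.
Single-satellite node shift = (6778.1/86164) × 360° = 28.32°.
With 5 satellites evenly phased, successive equator crossings are 28.32/5 = 5.664° apart.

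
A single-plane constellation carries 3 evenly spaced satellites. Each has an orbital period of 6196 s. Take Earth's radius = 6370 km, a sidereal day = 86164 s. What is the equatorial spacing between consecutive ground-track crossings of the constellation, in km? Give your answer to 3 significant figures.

Single-satellite node shift = (6196.0/86164) × 360° = 25.89°.
With 3 satellites evenly phased, successive equator crossings are 25.89/3 = 8.629° apart.
That is 8.629 × 111.2 = 959 km at the equator.

959 km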